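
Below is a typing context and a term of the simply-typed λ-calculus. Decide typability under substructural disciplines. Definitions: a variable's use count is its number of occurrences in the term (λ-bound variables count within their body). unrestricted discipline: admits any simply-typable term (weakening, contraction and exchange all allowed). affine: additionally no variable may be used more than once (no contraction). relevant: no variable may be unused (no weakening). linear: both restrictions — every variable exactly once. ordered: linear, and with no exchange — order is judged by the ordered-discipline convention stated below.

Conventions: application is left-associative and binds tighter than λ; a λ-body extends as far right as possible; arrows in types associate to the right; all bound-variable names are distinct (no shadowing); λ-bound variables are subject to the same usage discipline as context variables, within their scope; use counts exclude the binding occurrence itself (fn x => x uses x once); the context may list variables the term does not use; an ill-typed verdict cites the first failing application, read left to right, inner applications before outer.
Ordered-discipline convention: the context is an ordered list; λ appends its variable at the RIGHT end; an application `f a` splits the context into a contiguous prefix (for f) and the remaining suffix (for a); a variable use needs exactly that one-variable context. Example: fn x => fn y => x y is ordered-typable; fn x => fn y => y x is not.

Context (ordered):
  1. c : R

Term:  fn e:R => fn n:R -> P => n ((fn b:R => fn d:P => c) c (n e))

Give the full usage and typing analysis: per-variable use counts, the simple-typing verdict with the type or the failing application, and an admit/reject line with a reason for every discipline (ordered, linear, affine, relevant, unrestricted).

variable uses: c=2, e (bound)=1, n (bound)=2, b (bound)=0, d (bound)=0
uses in reading order: n, c, c, n, e
typing: well-typed at R -> (R -> P) -> P
ordered: ✗, c ×2, n ×2 used more than once (contraction); needs weakening: b, d unused
linear: ✗, c ×2, n ×2 used more than once (contraction); needs weakening: b, d unused
affine: ✗, c ×2, n ×2 used more than once (contraction)
relevant: ✗, needs weakening: b, d unused
unrestricted: ✓, typability at R -> (R -> P) -> P is all that's needed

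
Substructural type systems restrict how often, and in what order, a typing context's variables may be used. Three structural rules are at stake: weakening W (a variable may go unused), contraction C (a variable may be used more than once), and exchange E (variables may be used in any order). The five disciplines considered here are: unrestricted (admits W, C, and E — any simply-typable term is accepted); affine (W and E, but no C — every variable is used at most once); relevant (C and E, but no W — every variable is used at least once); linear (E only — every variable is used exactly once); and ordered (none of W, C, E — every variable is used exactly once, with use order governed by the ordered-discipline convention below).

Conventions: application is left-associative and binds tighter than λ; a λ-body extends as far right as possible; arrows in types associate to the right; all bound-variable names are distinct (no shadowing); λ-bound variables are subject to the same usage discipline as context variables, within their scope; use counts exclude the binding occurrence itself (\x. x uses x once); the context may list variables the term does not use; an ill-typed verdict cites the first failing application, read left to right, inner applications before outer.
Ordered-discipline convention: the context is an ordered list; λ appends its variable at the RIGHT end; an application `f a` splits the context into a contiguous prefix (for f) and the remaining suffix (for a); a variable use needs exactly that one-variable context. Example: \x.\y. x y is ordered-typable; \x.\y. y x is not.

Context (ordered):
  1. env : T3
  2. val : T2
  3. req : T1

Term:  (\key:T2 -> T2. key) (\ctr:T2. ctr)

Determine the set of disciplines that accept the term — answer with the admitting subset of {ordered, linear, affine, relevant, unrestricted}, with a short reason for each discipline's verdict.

admitted in: affine, unrestricted
variable uses: env ×0; val ×0; req ×0; key (bound) ×1; ctr (bound) ×1
uses in reading order: key, ctr
typing: well-typed at T2 -> T2
ordered ✗ (env, val, req never used (weakening))
linear ✗ (env, val, req never used (weakening))
affine ✓ (env, val, req, key, ctr: no repeats, contraction unneeded)
relevant ✗ (env, val, req never used (weakening))
unrestricted ✓ (well-typed at T2 -> T2; no restrictions here)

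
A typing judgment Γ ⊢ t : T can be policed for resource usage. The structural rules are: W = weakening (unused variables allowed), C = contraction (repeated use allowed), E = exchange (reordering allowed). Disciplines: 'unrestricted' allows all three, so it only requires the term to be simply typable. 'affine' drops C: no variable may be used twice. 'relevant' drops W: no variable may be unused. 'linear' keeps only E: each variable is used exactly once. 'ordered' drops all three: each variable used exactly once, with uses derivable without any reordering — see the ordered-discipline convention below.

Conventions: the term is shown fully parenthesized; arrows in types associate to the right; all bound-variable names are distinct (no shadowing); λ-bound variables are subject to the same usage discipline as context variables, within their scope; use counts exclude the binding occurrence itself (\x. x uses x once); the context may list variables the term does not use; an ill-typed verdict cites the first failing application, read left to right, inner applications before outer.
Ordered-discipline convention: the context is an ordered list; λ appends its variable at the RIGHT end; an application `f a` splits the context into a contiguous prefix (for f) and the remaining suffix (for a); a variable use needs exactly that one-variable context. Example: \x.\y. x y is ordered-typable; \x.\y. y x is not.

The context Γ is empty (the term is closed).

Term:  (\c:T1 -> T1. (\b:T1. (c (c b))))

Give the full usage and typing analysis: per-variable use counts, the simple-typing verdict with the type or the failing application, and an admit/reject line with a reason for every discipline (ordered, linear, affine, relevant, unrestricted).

use counts: c (λ-bound): 2, b (λ-bound): 1
order of uses: c, c, b
typing: the term checks, with type (T1 -> T1) -> T1 -> T1
ordered ✗ (c ×2 used more than once (contraction))
linear ✗ (c ×2 used more than once (contraction))
affine ✗ (c ×2 used more than once (contraction))
relevant ✓ (every one of c, b appears)
unrestricted ✓ (type-checks ((T1 -> T1) -> T1 -> T1) and nothing is barred)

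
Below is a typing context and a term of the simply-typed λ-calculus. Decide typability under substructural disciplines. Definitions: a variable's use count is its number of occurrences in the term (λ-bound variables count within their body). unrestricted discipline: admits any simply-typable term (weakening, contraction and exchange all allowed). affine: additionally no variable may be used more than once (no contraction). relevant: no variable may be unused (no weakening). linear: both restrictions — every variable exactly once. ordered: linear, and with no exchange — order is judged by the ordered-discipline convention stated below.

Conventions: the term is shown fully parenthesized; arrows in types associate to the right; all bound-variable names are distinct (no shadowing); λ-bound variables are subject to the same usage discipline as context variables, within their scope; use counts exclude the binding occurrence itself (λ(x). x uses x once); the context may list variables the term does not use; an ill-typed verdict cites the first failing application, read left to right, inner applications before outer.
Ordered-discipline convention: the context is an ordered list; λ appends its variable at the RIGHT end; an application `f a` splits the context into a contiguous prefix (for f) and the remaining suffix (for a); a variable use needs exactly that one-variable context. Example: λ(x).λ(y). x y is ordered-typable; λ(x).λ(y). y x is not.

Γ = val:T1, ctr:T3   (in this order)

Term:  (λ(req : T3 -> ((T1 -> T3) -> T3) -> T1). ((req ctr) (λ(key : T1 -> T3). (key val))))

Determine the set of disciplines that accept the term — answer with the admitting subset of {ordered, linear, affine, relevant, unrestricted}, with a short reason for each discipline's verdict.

accepted by: linear, affine, relevant, unrestricted
use counts: val: 1, ctr: 1, req (λ-bound): 1, key (λ-bound): 1
order of uses: req, ctr, key, val
typing: well-typed at (T3 -> ((T1 -> T3) -> T3) -> T1) -> T1
ordered: ✗, use order req, ctr, key, val needs exchange
linear: ✓, val, ctr, req, key: one use apiece
affine: ✓, none of val, ctr, req, key used more than once
relevant: ✓, every one of val, ctr, req, key appears
unrestricted: ✓, type-checks ((T3 -> ((T1 -> T3) -> T3) -> T1) -> T1) and nothing is barred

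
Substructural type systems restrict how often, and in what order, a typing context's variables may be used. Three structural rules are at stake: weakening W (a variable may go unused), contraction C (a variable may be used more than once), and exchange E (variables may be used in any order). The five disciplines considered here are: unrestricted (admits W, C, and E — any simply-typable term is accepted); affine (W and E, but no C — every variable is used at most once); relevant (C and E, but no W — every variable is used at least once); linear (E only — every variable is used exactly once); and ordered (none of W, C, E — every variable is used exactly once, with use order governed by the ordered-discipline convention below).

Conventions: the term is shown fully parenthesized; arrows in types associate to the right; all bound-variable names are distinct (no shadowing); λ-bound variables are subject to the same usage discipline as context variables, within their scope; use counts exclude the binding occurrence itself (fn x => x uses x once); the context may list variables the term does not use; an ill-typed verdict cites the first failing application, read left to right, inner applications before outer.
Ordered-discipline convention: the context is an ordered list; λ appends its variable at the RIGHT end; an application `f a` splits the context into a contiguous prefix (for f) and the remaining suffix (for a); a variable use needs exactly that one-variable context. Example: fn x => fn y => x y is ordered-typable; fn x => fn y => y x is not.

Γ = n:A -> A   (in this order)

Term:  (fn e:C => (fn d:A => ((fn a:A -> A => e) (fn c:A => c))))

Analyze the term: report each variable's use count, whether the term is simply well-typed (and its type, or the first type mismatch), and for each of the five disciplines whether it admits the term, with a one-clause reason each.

counts: n ×0; e (λ-bound) ×1; d (λ-bound) ×0; a (λ-bound) ×0; c (λ-bound) ×1
use order (left to right): e, c
typing: well-typed at C -> A -> C
ordered ✗ (needs weakening: n, d, a unused)
linear ✗ (needs weakening: n, d, a unused)
affine ✓ (none of n, e, d, a, c used more than once)
relevant ✗ (needs weakening: n, d, a unused)
unrestricted ✓ (type-checks (C -> A -> C) and nothing is barred)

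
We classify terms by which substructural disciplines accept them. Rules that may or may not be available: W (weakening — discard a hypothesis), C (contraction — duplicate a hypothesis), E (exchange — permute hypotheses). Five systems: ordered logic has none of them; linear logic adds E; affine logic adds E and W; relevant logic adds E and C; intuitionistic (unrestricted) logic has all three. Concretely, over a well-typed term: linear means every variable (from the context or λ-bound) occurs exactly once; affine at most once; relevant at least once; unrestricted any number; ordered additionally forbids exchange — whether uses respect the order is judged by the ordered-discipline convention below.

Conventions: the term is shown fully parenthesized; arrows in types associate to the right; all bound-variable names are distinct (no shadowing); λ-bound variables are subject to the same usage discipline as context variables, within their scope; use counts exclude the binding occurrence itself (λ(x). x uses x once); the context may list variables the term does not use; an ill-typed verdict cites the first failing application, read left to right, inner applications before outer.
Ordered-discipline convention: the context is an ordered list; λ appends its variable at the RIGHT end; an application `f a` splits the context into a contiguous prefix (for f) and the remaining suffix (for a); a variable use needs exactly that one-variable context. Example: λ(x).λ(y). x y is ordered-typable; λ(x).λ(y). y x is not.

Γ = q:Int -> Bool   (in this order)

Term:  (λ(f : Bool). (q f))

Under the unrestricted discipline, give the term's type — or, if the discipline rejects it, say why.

not well-typed under unrestricted — a type mismatch blocks all five
usage: q: 1; f (bound): 1
left-to-right use order: q, f
typing: ill-typed: a function awaiting Int gets Bool
summary: ordered ✗, linear ✗, affine ✗, relevant ✗, unrestricted ✗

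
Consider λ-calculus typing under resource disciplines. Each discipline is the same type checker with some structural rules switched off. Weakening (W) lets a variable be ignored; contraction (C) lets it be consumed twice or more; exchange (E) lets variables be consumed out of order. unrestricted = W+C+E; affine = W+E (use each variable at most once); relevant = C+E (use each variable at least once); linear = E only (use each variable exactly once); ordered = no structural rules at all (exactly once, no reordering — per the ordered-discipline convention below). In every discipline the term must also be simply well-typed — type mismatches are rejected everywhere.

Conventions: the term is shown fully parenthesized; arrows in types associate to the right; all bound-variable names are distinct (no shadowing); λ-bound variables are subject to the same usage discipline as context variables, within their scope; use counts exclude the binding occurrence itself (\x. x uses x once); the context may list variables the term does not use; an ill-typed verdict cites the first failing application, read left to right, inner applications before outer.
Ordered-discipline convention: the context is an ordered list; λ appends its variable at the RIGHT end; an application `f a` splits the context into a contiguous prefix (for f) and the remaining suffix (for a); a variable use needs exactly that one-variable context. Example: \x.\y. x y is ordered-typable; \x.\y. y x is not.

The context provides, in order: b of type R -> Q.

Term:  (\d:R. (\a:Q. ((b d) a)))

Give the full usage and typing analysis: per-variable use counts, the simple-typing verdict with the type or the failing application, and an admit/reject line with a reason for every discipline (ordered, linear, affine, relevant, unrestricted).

use counts: b: 1, d (λ-bound): 1, a (λ-bound): 1
order of uses: b, d, a
typing: ill-typed: non-arrow in function slot: Q
ordered: ✗, fails simple typing
linear: ✗, a type mismatch blocks all five
affine: ✗, the type mismatch rejects it
relevant: ✗, not simply typable
unrestricted: ✗, fails simple typing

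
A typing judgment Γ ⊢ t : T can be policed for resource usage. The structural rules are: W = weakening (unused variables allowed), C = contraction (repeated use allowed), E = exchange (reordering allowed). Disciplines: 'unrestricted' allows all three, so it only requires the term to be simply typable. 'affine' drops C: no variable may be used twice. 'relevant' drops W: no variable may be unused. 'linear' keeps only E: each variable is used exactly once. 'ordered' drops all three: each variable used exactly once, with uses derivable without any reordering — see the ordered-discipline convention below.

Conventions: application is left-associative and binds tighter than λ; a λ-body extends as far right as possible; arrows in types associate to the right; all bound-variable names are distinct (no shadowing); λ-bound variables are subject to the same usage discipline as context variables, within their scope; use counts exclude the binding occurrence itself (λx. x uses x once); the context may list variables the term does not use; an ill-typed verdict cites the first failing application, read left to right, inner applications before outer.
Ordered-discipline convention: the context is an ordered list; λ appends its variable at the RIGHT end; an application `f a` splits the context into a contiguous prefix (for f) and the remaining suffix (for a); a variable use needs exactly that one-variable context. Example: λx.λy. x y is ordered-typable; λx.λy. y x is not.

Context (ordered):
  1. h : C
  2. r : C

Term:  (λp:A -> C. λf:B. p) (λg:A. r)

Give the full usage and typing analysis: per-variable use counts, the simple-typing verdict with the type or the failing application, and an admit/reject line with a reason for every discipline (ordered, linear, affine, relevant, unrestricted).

variable uses: h=0; r=1; p (bound)=1; f (bound)=0; g (bound)=0
uses in reading order: p, r
typing: the term checks, with type B -> A -> C
ordered: ✗, unused: h, f, g — weakening required
linear: ✗, unused: h, f, g — weakening required
affine: ✓, h, r, p, f, g: no repeats, contraction unneeded
relevant: ✗, unused: h, f, g — weakening required
unrestricted: ✓, simply typable at B -> A -> C; W, C, E all held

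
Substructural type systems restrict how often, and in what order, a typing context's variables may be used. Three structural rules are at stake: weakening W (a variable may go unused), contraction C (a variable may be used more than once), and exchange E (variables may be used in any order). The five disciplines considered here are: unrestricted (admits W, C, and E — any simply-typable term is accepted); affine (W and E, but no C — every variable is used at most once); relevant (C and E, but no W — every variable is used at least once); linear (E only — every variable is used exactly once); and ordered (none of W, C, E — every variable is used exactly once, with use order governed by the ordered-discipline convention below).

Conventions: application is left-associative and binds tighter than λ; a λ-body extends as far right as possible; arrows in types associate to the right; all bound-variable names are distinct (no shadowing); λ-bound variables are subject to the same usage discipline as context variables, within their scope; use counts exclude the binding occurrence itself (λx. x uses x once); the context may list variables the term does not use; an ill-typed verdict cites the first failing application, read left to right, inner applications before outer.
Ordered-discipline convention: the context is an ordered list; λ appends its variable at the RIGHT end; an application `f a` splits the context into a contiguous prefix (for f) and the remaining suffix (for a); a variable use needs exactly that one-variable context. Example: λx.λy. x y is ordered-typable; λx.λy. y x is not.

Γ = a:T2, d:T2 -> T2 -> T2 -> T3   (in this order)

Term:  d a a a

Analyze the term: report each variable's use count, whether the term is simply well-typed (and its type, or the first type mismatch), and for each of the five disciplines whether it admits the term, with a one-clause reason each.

usage: a=3; d=1
order of uses: d, a, a, a
typing: well-typed at T3
ordered: ✗ — needs contraction — a ×3
linear: ✗ — needs contraction — a ×3
affine: ✗ — needs contraction — a ×3
relevant: ✓ — a, d: all used, weakening unneeded
unrestricted: ✓ — type-checks (T3) and nothing is barred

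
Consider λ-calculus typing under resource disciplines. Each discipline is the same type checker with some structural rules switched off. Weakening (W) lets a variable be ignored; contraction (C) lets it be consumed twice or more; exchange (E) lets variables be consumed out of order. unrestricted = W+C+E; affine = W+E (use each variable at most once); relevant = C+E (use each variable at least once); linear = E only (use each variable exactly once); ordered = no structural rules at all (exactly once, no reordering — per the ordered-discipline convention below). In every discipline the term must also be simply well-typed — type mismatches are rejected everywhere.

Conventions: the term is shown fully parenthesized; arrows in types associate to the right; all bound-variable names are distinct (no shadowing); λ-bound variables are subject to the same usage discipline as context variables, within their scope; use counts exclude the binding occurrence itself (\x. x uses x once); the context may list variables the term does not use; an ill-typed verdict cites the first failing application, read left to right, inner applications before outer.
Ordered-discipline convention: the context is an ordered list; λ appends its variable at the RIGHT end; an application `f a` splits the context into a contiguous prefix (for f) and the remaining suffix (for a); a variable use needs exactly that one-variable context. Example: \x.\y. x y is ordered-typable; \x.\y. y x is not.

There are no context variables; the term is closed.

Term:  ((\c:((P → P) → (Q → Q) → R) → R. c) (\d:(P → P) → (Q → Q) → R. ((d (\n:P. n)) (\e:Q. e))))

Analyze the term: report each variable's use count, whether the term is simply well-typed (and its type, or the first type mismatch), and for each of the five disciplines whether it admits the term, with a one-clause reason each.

usage: c (λ-bound): 1; d (λ-bound): 1; n (λ-bound): 1; e (λ-bound): 1
uses in reading order: c, d, n, e
typing: ✓ — ((P → P) → (Q → Q) → R) → R
ordered: ✓ — single-use (c, d, n, e), ordered derivation ok
linear: ✓ — single use per variable (c, d, n, e)
affine: ✓ — c, d, n, e: no repeats, contraction unneeded
relevant: ✓ — c, d, n, e: all used, weakening unneeded
unrestricted: ✓ — simply typable at ((P → P) → (Q → Q) → R) → R; W, C, E all held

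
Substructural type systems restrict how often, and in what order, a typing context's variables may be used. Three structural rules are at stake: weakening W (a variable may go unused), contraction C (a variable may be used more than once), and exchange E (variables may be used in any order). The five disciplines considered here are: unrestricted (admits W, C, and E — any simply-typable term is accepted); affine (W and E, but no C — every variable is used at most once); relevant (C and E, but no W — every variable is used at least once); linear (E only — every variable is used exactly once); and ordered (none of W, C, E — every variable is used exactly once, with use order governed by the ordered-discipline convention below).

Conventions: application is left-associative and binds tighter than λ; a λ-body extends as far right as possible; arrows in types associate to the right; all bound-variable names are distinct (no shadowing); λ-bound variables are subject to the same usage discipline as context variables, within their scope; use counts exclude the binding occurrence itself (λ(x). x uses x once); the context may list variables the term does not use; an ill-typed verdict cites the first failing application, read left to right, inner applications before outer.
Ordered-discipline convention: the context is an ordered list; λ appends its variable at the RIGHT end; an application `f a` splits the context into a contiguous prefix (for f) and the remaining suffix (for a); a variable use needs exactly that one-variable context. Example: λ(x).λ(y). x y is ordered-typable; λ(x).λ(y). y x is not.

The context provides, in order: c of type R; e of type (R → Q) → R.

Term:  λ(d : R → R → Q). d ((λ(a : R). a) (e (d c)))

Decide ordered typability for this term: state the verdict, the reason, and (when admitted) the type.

no — repeated use of d ×2
variable uses: c: 1; e: 1; d [bound]: 2; a [bound]: 1
use order (left to right): d, a, e, d, c
typing: ✓ — (R → R → Q) → R → Q
per-discipline verdicts: ordered ✗ | linear ✗ | affine ✗ | relevant ✓ | unrestricted ✓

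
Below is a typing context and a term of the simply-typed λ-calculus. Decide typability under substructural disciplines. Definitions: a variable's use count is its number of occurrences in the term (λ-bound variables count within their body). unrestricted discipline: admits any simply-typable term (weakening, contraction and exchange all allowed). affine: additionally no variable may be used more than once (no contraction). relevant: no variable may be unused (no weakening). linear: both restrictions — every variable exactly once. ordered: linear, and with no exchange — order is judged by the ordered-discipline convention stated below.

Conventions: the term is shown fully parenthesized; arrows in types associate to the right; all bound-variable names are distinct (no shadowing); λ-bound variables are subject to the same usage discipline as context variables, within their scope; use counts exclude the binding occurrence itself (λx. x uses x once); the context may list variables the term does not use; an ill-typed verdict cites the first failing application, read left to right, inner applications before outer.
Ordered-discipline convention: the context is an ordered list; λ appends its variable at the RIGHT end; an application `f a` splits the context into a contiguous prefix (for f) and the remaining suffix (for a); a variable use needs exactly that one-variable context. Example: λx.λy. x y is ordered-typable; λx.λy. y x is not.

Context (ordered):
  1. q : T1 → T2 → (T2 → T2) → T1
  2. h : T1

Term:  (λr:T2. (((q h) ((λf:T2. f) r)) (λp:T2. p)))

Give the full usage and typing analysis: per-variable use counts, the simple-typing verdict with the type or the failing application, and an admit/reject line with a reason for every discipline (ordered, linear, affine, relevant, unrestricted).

usage: q: 1; h: 1; r (bound): 1; f (bound): 1; p (bound): 1
uses in reading order: q, h, f, r, p
typing: ✓ — T2 → T1
ordered ✓ (single-use (q, h, r, f, p), ordered derivation ok)
linear ✓ (each of q, h, r, f, p used exactly once)
affine ✓ (q, h, r, f, p: no repeats, contraction unneeded)
relevant ✓ (at least one use each (q, h, r, f, p))
unrestricted ✓ (typability at T2 → T1 is all that's needed)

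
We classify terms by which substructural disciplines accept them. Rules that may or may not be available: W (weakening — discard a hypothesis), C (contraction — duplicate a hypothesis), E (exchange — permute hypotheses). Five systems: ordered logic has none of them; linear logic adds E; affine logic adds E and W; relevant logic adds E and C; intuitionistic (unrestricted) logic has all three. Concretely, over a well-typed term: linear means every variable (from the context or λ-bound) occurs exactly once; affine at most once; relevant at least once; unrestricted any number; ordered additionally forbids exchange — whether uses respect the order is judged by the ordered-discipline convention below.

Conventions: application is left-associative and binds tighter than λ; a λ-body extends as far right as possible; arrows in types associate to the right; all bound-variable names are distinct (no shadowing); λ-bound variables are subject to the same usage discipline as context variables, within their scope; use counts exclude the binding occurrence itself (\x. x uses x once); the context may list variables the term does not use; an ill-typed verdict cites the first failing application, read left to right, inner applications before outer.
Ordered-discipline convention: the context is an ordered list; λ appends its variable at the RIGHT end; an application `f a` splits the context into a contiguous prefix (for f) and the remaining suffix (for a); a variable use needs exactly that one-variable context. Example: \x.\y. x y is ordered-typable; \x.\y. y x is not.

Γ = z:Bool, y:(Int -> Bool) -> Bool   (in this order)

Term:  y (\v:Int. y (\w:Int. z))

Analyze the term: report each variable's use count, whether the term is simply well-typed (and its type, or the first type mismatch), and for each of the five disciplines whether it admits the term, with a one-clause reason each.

usage: z: 1; y: 2; v (λ-bound): 0; w (λ-bound): 0
uses in reading order: y, y, z
typing: well-typed — term : Bool
ordered: ✗ — uses contraction: y ×2; unused: v, w — weakening required
linear: ✗ — uses contraction: y ×2; unused: v, w — weakening required
affine: ✗ — uses contraction: y ×2
relevant: ✗ — unused: v, w — weakening required
unrestricted: ✓ — simply typable at Bool; W, C, E all held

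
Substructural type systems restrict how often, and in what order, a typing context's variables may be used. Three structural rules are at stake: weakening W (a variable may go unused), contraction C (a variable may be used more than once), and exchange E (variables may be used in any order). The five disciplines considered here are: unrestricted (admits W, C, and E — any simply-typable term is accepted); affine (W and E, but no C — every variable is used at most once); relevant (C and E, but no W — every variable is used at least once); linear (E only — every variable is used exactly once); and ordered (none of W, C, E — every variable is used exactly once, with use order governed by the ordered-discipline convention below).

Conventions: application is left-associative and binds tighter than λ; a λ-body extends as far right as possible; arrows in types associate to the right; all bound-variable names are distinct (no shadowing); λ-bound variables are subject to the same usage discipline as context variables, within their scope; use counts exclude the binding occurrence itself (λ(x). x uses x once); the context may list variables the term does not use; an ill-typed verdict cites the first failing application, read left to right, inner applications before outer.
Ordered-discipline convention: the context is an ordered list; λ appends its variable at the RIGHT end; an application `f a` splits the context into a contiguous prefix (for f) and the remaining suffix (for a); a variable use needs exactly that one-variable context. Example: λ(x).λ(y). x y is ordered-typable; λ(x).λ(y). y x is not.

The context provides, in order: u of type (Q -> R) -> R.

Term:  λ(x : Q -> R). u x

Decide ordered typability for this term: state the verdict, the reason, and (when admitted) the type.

yes — one use each (u, x); ordered split holds; term : (Q -> R) -> R
usage: u=1, x (bound)=1
uses in reading order: u, x
typing: the term checks, with type (Q -> R) -> R
per-discipline verdicts: ordered ✓ · linear ✓ · affine ✓ · relevant ✓ · unrestricted ✓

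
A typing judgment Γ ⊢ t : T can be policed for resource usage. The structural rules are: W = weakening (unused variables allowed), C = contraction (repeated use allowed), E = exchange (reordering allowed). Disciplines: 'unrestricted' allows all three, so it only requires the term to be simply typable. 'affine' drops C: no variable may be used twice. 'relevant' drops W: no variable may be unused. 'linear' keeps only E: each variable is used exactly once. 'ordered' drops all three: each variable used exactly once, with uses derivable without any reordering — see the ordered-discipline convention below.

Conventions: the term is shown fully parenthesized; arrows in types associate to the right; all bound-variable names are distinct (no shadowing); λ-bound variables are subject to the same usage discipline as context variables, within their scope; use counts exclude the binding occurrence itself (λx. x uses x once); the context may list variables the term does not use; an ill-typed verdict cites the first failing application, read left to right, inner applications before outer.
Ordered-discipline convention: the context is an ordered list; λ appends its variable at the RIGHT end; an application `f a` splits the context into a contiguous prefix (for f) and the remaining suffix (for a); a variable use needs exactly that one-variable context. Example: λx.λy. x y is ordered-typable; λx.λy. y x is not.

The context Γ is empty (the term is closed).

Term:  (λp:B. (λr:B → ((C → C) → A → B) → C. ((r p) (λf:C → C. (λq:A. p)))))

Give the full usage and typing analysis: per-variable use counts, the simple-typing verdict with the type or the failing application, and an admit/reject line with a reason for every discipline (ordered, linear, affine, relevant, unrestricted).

usage: p [bound] ×2, r [bound] ×1, f [bound] ×0, q [bound] ×0
uses in reading order: r, p, p
typing: ✓ — B → (B → ((C → C) → A → B) → C) → C
ordered ✗ (repeated use of p ×2; needs weakening: f, q unused)
linear ✗ (repeated use of p ×2; needs weakening: f, q unused)
affine ✗ (repeated use of p ×2)
relevant ✗ (needs weakening: f, q unused)
unrestricted ✓ (well-typed at B → (B → ((C → C) → A → B) → C) → C; no restrictions here)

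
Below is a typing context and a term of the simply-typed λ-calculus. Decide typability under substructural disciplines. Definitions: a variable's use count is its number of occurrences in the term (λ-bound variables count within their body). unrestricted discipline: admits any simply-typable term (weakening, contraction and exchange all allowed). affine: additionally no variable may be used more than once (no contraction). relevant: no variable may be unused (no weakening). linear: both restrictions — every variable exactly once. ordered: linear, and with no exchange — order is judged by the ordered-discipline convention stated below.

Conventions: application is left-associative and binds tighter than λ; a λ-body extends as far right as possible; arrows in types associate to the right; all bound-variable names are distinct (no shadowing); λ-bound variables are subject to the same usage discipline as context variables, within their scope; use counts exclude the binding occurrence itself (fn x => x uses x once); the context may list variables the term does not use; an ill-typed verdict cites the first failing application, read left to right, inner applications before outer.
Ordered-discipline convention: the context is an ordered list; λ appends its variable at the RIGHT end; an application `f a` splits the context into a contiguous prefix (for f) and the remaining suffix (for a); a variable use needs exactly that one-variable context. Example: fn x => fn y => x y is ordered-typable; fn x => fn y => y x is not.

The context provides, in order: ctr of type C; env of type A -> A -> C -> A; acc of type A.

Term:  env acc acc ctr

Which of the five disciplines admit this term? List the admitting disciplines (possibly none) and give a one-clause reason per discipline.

accepted by: relevant, unrestricted
usage: ctr: 1; env: 1; acc: 2
left-to-right use order: env, acc, acc, ctr
typing: well-typed at A
ordered: ✗ — repeated use of acc ×2
linear: ✗ — repeated use of acc ×2
affine: ✗ — repeated use of acc ×2
relevant: ✓ — every one of ctr, env, acc appears
unrestricted: ✓ — typability at A is all that's needed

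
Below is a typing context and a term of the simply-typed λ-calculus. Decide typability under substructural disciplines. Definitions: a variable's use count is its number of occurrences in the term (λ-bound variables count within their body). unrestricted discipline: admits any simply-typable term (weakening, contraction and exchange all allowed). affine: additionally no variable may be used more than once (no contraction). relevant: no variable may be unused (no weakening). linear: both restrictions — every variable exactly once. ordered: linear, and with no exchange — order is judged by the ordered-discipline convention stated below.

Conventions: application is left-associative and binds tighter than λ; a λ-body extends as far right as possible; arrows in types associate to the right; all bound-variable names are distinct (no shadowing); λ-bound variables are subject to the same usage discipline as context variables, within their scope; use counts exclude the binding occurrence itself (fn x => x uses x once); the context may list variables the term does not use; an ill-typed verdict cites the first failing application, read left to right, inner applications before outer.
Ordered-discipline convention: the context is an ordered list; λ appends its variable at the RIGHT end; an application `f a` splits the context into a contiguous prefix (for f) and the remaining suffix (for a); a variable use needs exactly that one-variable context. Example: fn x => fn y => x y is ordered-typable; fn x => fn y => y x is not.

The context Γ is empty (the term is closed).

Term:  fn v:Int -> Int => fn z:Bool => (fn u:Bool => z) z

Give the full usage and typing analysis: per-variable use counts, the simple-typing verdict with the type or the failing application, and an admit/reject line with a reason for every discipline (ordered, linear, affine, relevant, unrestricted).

use counts: v (λ-bound): 0, z (λ-bound): 2, u (λ-bound): 0
left-to-right use order: z, z
typing: ✓ — (Int -> Int) -> Bool -> Bool
ordered: ✗, uses contraction: z ×2; unused: v, u — weakening required
linear: ✗, uses contraction: z ×2; unused: v, u — weakening required
affine: ✗, uses contraction: z ×2
relevant: ✗, unused: v, u — weakening required
unrestricted: ✓, simply typable at (Int -> Int) -> Bool -> Bool; W, C, E all held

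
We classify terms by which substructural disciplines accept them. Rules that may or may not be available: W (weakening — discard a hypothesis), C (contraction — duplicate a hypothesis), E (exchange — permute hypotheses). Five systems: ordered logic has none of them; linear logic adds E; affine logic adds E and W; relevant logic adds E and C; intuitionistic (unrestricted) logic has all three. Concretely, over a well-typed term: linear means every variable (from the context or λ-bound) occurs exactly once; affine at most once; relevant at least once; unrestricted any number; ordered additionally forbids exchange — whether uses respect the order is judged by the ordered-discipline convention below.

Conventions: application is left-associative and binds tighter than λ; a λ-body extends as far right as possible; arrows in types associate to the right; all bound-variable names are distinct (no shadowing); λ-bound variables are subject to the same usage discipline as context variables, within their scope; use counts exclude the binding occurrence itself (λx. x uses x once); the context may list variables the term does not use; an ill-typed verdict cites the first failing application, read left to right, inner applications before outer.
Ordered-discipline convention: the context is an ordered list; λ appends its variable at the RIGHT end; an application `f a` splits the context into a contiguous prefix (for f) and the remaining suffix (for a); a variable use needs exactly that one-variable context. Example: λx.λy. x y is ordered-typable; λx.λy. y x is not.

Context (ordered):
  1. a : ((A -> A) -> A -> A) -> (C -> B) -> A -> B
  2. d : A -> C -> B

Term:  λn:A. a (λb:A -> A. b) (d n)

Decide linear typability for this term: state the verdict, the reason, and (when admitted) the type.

yes — exactly-once usage across a, d, n, b; term : A -> A -> B
usage: a=1; d=1; n [bound]=1; b [bound]=1
use order (left to right): a, b, d, n
typing: ✓ — A -> A -> B
per-discipline verdicts: ordered ✓ | linear ✓ | affine ✓ | relevant ✓ | unrestricted ✓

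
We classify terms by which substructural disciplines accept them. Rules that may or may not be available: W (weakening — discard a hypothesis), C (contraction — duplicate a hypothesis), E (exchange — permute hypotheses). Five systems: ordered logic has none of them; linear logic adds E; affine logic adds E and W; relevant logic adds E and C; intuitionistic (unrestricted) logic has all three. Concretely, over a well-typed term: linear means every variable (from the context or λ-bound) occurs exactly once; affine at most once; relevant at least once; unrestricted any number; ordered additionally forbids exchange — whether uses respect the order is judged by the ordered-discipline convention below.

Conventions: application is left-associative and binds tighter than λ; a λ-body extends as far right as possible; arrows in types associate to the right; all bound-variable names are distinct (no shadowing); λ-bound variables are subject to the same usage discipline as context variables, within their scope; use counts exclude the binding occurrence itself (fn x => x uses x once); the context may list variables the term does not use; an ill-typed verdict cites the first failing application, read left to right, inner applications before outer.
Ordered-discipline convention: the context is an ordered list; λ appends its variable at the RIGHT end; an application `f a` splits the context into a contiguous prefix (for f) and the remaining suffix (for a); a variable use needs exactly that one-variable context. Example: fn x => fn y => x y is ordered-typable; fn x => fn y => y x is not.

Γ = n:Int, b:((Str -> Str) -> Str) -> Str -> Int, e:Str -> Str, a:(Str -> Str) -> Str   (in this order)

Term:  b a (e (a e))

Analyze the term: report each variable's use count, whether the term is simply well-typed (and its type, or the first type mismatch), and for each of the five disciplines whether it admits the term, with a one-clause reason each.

variable uses: n ×0, b ×1, e ×2, a ×2
left-to-right use order: b, a, e, a, e
typing: the term checks, with type Int
ordered: ✗, repeated use of e ×2, a ×2; n never used (weakening)
linear: ✗, repeated use of e ×2, a ×2; n never used (weakening)
affine: ✗, repeated use of e ×2, a ×2
relevant: ✗, n never used (weakening)
unrestricted: ✓, type-checks (Int) and nothing is barred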